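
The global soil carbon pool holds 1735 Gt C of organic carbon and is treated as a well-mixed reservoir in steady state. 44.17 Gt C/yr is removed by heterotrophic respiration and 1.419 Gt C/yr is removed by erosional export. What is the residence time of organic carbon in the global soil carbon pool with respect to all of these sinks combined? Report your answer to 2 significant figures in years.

Total removal flux = 44.17 + 1.419 = 45.589 Gt C/yr.
τ = M / ΣF_out = 1735 / 45.589 = 38.06 yr.

38 yr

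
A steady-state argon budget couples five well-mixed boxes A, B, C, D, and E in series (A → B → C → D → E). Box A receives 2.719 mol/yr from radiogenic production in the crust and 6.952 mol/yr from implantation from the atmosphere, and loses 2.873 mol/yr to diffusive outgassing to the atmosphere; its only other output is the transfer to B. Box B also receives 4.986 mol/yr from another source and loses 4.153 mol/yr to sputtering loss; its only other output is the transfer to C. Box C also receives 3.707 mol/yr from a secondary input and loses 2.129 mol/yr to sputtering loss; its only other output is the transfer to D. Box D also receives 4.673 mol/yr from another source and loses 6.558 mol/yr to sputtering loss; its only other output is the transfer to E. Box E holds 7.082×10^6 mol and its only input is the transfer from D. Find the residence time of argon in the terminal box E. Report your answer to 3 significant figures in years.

Box A: F(A→B) = (2.719 + 6.952) − 2.873 = 6.7980 mol/yr.
Box B: F(B→C) = (6.7980 + 4.986) − 4.153 = 7.6310 mol/yr.
Box C: F(C→D) = (7.6310 + 3.707) − 2.129 = 9.2090 mol/yr.
Box D: F(D→E) = (9.2090 + 4.673) − 6.558 = 7.3240 mol/yr.
Box E throughput = its input = 7.3240 mol/yr; τ = 7.082×10^6 / 7.3240 = 967000 yr.

967000 yr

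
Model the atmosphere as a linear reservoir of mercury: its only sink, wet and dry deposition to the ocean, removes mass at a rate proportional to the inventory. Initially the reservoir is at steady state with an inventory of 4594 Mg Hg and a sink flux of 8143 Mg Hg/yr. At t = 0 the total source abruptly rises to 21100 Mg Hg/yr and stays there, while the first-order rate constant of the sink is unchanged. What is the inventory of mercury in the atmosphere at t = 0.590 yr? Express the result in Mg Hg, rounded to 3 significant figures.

Residence time τ = M₀/F₀ = 0.5642 yr. The eventual steady state is M_∞ = M₀·(F₁/F₀) = 4594 × 21100/8143 = 11904 Mg Hg.
The anomaly ΔM(t) = M(t) − M_∞ decays as ΔM₀·e^(−t/τ) with ΔM₀ = 4594 − 11904 = −7310 Mg Hg.
At t = 0.590 yr, e^(−t/τ) = e^(−1.046) = 0.3514, so ΔM = −2569 Mg Hg and M = 11904 − 2569 = 9335.1 Mg Hg.

9340 Mg Hg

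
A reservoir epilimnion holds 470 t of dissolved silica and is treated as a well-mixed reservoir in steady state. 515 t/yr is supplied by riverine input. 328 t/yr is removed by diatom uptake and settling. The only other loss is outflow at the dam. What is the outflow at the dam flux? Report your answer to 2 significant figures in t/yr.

190 t/yr

At steady state ΣF_in = ΣF_out.
ΣF_in = 515.00 t/yr.
Outflow at the dam flux = ΣF_in − (328) = 515.00 − 328.0 = 187.0 t/yr.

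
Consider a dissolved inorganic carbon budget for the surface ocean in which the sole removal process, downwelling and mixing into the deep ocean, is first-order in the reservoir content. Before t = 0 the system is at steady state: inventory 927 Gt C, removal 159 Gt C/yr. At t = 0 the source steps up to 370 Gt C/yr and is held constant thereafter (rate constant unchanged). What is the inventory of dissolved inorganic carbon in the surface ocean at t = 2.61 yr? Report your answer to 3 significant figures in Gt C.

τ = M₀/F₀ = 927/159 = 5.830 yr; rate constant k = 1/τ.
New steady state M_∞ = F₁/k = F₁·τ = 370 × 5.830 = 2157.2 Gt C.
M(t) = M_∞ + (M₀ − M_∞)·e^(−t/τ); t/τ = 2.61/5.830 = 0.4477, so e^(−t/τ) = 0.6391.
M(t) = 2157.2 − 1230 × 0.6391 = 1370.9 Gt C.

1370 Gt C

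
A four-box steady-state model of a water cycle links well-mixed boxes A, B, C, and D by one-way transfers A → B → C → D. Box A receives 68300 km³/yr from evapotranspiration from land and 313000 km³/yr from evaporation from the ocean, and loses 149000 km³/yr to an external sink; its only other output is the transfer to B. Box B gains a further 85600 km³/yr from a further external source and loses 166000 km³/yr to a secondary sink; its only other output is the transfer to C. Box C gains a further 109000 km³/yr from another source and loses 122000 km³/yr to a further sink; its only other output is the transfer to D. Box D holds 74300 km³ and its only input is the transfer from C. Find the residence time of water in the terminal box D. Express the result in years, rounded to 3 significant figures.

0.535 yr

Box A: F(A→B) = (68300 + 313000) − 149000 = 232300 km³/yr.
Box B: F(B→C) = (232300 + 85600) − 166000 = 151900 km³/yr.
Box C: F(C→D) = (151900 + 109000) − 122000 = 138900 km³/yr.
Box D throughput = its input = 138900 km³/yr; τ = 74300 / 138900 = 0.5349 yr.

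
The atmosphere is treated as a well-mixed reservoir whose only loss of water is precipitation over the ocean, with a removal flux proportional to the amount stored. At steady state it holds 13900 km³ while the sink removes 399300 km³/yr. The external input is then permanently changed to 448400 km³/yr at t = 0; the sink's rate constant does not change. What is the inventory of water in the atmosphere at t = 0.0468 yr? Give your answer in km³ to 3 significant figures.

15200 km³

τ = M₀/F₀ = 13900/399300 = 0.03481 yr; rate constant k = 1/τ.
New steady state M_∞ = F₁/k = F₁·τ = 448400 × 0.03481 = 15609 km³.
M(t) = M_∞ + (M₀ − M_∞)·e^(−t/τ); t/τ = 0.0468/0.03481 = 1.344, so e^(−t/τ) = 0.2607.
M(t) = 15609 − 1709 × 0.2607 = 15164 km³.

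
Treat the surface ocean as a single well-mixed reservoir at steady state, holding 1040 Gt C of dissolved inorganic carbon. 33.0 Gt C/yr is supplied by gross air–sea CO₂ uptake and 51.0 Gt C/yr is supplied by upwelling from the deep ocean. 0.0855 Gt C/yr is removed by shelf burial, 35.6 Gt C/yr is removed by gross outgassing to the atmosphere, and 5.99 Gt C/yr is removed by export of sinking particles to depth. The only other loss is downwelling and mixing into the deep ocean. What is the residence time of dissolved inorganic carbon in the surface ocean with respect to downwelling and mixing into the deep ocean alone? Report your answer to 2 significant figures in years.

25 yr

At steady state ΣF_in = ΣF_out.
ΣF_in = 33.0 + 51.0 = 84.000 Gt C/yr.
Downwelling and mixing into the deep ocean flux = ΣF_in − (0.0855 + 35.6 + 5.99) = 84.000 − 41.68 = 42.32 Gt C/yr.
τ = M / F = 1040 / 42.32 = 24.57 yr.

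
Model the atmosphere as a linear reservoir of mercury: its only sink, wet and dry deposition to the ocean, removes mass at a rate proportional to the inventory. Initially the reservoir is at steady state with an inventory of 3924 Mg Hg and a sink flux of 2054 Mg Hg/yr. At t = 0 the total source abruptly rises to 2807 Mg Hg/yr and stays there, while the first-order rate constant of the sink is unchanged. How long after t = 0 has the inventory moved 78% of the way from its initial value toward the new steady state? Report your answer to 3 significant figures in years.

2.89 yr

τ = M₀/F₀ = 3924/2054 = 1.910 yr.
The remaining gap fraction is e^(−t/τ); 78% covered ⇒ e^(−t/τ) = 0.220.
t = −τ ln(0.220) = 1.910 × 1.514 = 2.893 yr.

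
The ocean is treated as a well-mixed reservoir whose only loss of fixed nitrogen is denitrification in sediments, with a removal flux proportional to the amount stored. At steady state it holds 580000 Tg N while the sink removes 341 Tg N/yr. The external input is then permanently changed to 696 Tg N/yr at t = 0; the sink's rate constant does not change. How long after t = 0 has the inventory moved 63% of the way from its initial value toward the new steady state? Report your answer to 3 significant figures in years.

τ = M₀/F₀ = 580000/341 = 1701 yr.
The remaining gap fraction is e^(−t/τ); 63% covered ⇒ e^(−t/τ) = 0.370.
t = −τ ln(0.370) = 1701 × 0.9943 = 1691 yr.

1690 yr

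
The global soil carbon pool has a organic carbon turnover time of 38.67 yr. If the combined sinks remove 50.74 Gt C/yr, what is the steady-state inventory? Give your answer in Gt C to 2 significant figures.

2000 Gt C

τ = M/F ⇒ M = τ × F = 38.67 × 50.74 = 1962 Gt C.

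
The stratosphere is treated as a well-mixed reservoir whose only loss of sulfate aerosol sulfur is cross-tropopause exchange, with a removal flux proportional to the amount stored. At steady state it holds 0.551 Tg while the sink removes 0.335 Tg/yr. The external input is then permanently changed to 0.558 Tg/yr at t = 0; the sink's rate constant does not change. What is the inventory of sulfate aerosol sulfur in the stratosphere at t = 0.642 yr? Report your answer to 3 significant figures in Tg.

The sink rate constant is k = F₀/M₀ = 0.335/0.551 = 0.6080 yr⁻¹.
Solving dM/dt = F₁ − kM with M(0) = M₀ gives M(t) = F₁/k + (M₀ − F₁/k)·e^(−kt).
F₁/k = 0.558/0.6080 = 0.91779 Tg; kt = 0.6080 × 0.642 = 0.3903, e^(−kt) = 0.6768.
M(0.642) = 0.91779 + (0.551 − 0.91779) × 0.6768 = 0.91779 − 0.2483 = 0.66953 Tg.

0.670 Tg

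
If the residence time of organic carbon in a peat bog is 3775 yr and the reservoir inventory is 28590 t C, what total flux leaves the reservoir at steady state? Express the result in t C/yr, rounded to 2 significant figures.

7.6 t C/yr

F = M / τ = 28590 / 3775 = 7.574 t C/yr.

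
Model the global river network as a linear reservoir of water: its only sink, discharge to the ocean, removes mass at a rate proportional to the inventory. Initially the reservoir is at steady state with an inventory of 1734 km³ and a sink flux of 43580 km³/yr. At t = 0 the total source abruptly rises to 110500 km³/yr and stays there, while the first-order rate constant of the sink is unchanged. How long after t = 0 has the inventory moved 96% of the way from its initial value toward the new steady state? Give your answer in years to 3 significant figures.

τ = M₀/F₀ = 1734/43580 = 0.03979 yr.
The remaining gap fraction is e^(−t/τ); 96% covered ⇒ e^(−t/τ) = 0.0400.
t = −τ ln(0.0400) = 0.03979 × 3.219 = 0.1281 yr.

0.128 yr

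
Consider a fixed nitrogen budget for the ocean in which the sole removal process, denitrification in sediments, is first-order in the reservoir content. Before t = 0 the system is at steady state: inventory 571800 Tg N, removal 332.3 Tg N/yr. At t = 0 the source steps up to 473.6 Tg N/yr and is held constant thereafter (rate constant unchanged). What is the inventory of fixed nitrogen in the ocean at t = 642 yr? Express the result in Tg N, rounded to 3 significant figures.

648000 Tg N

τ = M₀/F₀ = 571800/332.3 = 1721 yr; rate constant k = 1/τ.
New steady state M_∞ = F₁/k = F₁·τ = 473.6 × 1721 = 814940 Tg N.
M(t) = M_∞ + (M₀ − M_∞)·e^(−t/τ); t/τ = 642/1721 = 0.3731, so e^(−t/τ) = 0.6886.
M(t) = 814940 − 243100 × 0.6886 = 647510 Tg N.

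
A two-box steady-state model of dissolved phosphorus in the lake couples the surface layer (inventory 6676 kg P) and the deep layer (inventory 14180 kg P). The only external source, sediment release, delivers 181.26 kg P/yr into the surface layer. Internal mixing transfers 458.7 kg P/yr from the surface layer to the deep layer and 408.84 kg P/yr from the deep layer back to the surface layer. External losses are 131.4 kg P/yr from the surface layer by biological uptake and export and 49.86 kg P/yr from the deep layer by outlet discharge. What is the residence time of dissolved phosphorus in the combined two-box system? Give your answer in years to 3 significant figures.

Treat the two boxes together as one reservoir: the mixing fluxes between them are internal recycling, so τ = ΣM / Σ(external losses).
M_total = 6676 + 14180 = 20856 kg P.
ΣF_external_out = 131.4 + 49.86 = 181.26 kg P/yr.
τ = M_total / ΣF_ext = 20856 / 181.26 = 115.1 yr.

115 yr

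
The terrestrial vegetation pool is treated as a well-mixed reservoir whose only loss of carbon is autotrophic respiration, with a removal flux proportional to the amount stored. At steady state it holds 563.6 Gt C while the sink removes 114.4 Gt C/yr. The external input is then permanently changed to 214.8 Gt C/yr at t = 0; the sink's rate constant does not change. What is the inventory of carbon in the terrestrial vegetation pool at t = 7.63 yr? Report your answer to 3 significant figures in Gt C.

953 Gt C

The sink rate constant is k = F₀/M₀ = 114.4/563.6 = 0.2030 yr⁻¹.
Solving dM/dt = F₁ − kM with M(0) = M₀ gives M(t) = F₁/k + (M₀ − F₁/k)·e^(−kt).
F₁/k = 214.8/0.2030 = 1058.2 Gt C; kt = 0.2030 × 7.63 = 1.549, e^(−kt) = 0.2125.
M(7.63) = 1058.2 + (563.6 − 1058.2) × 0.2125 = 1058.2 − 105.1 = 953.11 Gt C.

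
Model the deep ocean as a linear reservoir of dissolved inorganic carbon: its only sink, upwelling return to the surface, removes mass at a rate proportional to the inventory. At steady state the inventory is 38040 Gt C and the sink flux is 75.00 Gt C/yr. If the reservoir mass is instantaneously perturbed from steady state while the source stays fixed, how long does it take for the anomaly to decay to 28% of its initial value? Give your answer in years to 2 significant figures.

650 yr

For a linear reservoir the anomaly decays as exp(−t/τ) with τ = M/F = 38040/75.00 = 507.2 yr.
exp(−t/τ) = 0.28 ⇒ t = −τ ln(0.28) = 507.2 × 1.273 = 645.6 yr.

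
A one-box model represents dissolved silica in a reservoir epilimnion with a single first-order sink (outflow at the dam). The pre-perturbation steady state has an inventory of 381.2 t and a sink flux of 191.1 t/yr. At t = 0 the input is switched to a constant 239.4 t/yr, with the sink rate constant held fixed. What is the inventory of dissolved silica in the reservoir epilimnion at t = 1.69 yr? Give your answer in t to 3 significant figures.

The sink rate constant is k = F₀/M₀ = 191.1/381.2 = 0.5013 yr⁻¹.
Solving dM/dt = F₁ − kM with M(0) = M₀ gives M(t) = F₁/k + (M₀ − F₁/k)·e^(−kt).
F₁/k = 239.4/0.5013 = 477.55 t; kt = 0.5013 × 1.69 = 0.8472, e^(−kt) = 0.4286.
M(1.69) = 477.55 + (381.2 − 477.55) × 0.4286 = 477.55 − 41.30 = 436.25 t.

436 t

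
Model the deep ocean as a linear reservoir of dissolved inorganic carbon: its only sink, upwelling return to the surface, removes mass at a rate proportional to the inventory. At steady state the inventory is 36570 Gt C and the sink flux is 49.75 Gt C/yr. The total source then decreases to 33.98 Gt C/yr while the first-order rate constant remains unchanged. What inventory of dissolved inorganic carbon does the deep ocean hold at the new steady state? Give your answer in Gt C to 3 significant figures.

Rate constant k = F/M = 49.75 / 36570 = 0.001360 yr⁻¹.
At the new steady state, source = k·M_new ⇒ M_new = 33.98 / 0.001360 = 24980 Gt C.
(Equivalently M_new = M × F_new/F_old = 36570 × 33.98/49.75.)

25000 Gt C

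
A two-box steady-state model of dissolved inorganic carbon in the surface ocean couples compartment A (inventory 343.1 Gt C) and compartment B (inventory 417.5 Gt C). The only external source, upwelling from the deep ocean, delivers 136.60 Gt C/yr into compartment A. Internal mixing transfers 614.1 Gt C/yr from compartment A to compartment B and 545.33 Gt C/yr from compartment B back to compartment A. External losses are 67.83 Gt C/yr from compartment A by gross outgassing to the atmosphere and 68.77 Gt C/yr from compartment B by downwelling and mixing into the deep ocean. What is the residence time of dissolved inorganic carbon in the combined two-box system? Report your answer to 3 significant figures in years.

Treat the two boxes together as one reservoir: the mixing fluxes between them are internal recycling, so τ = ΣM / Σ(external losses).
M_total = 343.1 + 417.5 = 760.60 Gt C.
ΣF_external_out = 67.83 + 68.77 = 136.60 Gt C/yr.
τ = M_total / ΣF_ext = 760.60 / 136.60 = 5.568 yr.

5.57 yr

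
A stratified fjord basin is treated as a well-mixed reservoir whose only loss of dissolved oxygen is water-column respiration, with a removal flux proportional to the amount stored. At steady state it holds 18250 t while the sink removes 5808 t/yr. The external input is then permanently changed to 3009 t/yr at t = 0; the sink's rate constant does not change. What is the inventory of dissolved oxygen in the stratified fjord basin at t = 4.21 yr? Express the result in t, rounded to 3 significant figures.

The sink rate constant is k = F₀/M₀ = 5808/18250 = 0.3182 yr⁻¹.
Solving dM/dt = F₁ − kM with M(0) = M₀ gives M(t) = F₁/k + (M₀ − F₁/k)·e^(−kt).
F₁/k = 3009/0.3182 = 9454.9 t; kt = 0.3182 × 4.21 = 1.340, e^(−kt) = 0.2619.
M(4.21) = 9454.9 + (18250 − 9454.9) × 0.2619 = 9454.9 + 2303 = 11758 t.

11800 t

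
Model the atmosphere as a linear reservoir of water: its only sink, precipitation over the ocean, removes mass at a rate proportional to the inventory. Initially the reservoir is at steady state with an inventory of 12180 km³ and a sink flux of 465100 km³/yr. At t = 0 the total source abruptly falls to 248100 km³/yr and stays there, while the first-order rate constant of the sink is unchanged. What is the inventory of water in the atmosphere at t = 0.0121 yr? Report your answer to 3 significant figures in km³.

τ = M₀/F₀ = 12180/465100 = 0.02619 yr; rate constant k = 1/τ.
New steady state M_∞ = F₁/k = F₁·τ = 248100 × 0.02619 = 6497.2 km³.
M(t) = M_∞ + (M₀ − M_∞)·e^(−t/τ); t/τ = 0.0121/0.02619 = 0.4620, so e^(−t/τ) = 0.6300.
M(t) = 6497.2 + 5683 × 0.6300 = 10077 km³.

10100 km³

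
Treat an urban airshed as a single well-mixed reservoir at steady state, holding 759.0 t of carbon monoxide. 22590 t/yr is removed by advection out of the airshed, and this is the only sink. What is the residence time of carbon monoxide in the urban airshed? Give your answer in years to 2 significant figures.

τ = M / F = 759.0 / 22590 = 0.03360 yr.

0.034 yr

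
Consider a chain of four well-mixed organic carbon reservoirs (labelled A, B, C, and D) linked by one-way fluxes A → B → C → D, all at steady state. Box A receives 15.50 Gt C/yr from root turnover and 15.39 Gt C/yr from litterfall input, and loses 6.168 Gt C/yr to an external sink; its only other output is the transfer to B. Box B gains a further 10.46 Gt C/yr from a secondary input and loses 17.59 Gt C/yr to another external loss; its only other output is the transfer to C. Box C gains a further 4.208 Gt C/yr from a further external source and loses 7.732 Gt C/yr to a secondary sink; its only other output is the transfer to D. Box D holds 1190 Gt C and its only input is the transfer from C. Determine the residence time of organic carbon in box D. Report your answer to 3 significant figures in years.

Box A: F(A→B) = (15.50 + 15.39) − 6.168 = 24.722 Gt C/yr.
Box B: F(B→C) = (24.722 + 10.46) − 17.59 = 17.592 Gt C/yr.
Box C: F(C→D) = (17.592 + 4.208) − 7.732 = 14.068 Gt C/yr.
Box D throughput = its input = 14.068 Gt C/yr; τ = 1190 / 14.068 = 84.59 yr.

84.6 yr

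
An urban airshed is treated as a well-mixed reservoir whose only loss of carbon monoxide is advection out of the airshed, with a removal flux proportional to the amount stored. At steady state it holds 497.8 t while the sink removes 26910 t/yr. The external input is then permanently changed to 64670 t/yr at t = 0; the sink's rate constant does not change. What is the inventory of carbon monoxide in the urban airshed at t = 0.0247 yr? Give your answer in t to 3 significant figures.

The sink rate constant is k = F₀/M₀ = 26910/497.8 = 54.06 yr⁻¹.
Solving dM/dt = F₁ − kM with M(0) = M₀ gives M(t) = F₁/k + (M₀ − F₁/k)·e^(−kt).
F₁/k = 64670/54.06 = 1196.3 t; kt = 54.06 × 0.0247 = 1.335, e^(−kt) = 0.2631.
M(0.0247) = 1196.3 + (497.8 − 1196.3) × 0.2631 = 1196.3 − 183.8 = 1012.5 t.

1010 t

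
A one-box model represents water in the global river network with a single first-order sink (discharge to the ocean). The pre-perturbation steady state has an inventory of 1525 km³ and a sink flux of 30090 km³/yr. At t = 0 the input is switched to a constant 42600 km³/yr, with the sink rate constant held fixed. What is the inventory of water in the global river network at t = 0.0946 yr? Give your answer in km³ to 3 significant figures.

The sink rate constant is k = F₀/M₀ = 30090/1525 = 19.73 yr⁻¹.
Solving dM/dt = F₁ − kM with M(0) = M₀ gives M(t) = F₁/k + (M₀ − F₁/k)·e^(−kt).
F₁/k = 42600/19.73 = 2159.0 km³; kt = 19.73 × 0.0946 = 1.867, e^(−kt) = 0.1547.
M(0.0946) = 2159.0 + (1525 − 2159.0) × 0.1547 = 2159.0 − 98.05 = 2061.0 km³.

2060 km³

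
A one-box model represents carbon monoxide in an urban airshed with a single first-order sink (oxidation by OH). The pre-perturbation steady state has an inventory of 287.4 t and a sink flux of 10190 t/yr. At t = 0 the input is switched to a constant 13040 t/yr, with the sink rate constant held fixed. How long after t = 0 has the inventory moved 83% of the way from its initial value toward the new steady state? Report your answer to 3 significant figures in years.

τ = M₀/F₀ = 287.4/10190 = 0.02820 yr.
The remaining gap fraction is e^(−t/τ); 83% covered ⇒ e^(−t/τ) = 0.170.
t = −τ ln(0.170) = 0.02820 × 1.772 = 0.04998 yr.

0.0500 yr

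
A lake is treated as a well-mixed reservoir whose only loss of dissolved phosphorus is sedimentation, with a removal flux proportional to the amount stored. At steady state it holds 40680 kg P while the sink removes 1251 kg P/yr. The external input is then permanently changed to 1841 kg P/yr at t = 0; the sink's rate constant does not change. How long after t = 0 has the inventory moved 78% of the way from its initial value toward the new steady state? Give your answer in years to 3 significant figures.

49.2 yr

τ = M₀/F₀ = 40680/1251 = 32.52 yr.
The remaining gap fraction is e^(−t/τ); 78% covered ⇒ e^(−t/τ) = 0.220.
t = −τ ln(0.220) = 32.52 × 1.514 = 49.24 yr.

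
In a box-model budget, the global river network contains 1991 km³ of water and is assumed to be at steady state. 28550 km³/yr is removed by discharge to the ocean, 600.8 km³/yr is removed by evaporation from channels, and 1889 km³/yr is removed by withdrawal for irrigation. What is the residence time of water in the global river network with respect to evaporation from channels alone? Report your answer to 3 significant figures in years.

3.31 yr

Residence time with respect to a single sink: τ = M / F_sink.
τ = 1991 / 600.8 = 3.314 yr.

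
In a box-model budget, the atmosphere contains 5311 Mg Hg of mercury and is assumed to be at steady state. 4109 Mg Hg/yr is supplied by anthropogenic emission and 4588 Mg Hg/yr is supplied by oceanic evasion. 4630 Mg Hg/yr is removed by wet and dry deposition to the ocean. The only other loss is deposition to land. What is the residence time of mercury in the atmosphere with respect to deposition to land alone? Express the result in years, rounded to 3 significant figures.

1.31 yr

At steady state ΣF_in = ΣF_out.
ΣF_in = 4109 + 4588 = 8697.0 Mg Hg/yr.
Deposition to land flux = ΣF_in − (4630) = 8697.0 − 4630 = 4067 Mg Hg/yr.
τ = M / F = 5311 / 4067 = 1.306 yr.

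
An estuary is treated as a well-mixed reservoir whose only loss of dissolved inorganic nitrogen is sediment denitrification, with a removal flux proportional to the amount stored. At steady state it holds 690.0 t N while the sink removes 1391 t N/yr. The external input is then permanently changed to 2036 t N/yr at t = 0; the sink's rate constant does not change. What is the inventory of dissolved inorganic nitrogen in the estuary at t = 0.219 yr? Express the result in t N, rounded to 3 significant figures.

Residence time τ = M₀/F₀ = 0.4960 yr. The eventual steady state is M_∞ = M₀·(F₁/F₀) = 690.0 × 2036/1391 = 1009.9 t N.
The anomaly ΔM(t) = M(t) − M_∞ decays as ΔM₀·e^(−t/τ) with ΔM₀ = 690.0 − 1009.9 = −319.9 t N.
At t = 0.219 yr, e^(−t/τ) = e^(−0.4415) = 0.6431, so ΔM = −205.8 t N and M = 1009.9 − 205.8 = 804.20 t N.

804 t N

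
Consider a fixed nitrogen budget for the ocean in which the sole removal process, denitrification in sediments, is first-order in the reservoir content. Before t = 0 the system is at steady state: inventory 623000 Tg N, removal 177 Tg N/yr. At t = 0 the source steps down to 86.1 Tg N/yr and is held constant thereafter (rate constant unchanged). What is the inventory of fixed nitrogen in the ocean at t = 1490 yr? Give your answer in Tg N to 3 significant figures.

513000 Tg N

Residence time τ = M₀/F₀ = 3520 yr. The eventual steady state is M_∞ = M₀·(F₁/F₀) = 623000 × 86.1/177 = 303050 Tg N.
The anomaly ΔM(t) = M(t) − M_∞ decays as ΔM₀·e^(−t/τ) with ΔM₀ = 623000 − 303050 = 319900 Tg N.
At t = 1490 yr, e^(−t/τ) = e^(−0.4233) = 0.6549, so ΔM = 209500 Tg N and M = 303050 + 209500 = 512580 Tg N.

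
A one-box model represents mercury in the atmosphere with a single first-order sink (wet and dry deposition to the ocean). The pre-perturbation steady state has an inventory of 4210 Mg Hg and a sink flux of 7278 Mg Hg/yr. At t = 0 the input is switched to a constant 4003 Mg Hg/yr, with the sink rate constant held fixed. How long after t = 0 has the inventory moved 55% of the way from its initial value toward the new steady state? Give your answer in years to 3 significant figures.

0.462 yr

τ = M₀/F₀ = 4210/7278 = 0.5785 yr.
The remaining gap fraction is e^(−t/τ); 55% covered ⇒ e^(−t/τ) = 0.450.
t = −τ ln(0.450) = 0.5785 × 0.7985 = 0.4619 yr.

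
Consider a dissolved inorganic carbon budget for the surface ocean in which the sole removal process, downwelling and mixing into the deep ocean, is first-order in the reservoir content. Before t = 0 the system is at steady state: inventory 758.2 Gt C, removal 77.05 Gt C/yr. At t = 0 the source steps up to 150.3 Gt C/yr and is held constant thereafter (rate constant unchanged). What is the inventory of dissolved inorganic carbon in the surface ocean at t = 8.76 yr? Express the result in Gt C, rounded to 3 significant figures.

τ = M₀/F₀ = 758.2/77.05 = 9.840 yr; rate constant k = 1/τ.
New steady state M_∞ = F₁/k = F₁·τ = 150.3 × 9.840 = 1479.0 Gt C.
M(t) = M_∞ + (M₀ − M_∞)·e^(−t/τ); t/τ = 8.76/9.840 = 0.8902, so e^(−t/τ) = 0.4106.
M(t) = 1479.0 − 720.8 × 0.4106 = 1183.1 Gt C.

1180 Gt C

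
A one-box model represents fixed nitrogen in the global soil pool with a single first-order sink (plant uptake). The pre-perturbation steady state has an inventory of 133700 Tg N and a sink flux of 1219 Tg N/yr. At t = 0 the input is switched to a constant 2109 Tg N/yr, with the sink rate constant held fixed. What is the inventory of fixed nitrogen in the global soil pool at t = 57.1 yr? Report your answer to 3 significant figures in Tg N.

The sink rate constant is k = F₀/M₀ = 1219/133700 = 0.009117 yr⁻¹.
Solving dM/dt = F₁ − kM with M(0) = M₀ gives M(t) = F₁/k + (M₀ − F₁/k)·e^(−kt).
F₁/k = 2109/0.009117 = 231320 Tg N; kt = 0.009117 × 57.1 = 0.5206, e^(−kt) = 0.5942.
M(57.1) = 231320 + (133700 − 231320) × 0.5942 = 231320 − 58000 = 173320 Tg N.

173000 Tg N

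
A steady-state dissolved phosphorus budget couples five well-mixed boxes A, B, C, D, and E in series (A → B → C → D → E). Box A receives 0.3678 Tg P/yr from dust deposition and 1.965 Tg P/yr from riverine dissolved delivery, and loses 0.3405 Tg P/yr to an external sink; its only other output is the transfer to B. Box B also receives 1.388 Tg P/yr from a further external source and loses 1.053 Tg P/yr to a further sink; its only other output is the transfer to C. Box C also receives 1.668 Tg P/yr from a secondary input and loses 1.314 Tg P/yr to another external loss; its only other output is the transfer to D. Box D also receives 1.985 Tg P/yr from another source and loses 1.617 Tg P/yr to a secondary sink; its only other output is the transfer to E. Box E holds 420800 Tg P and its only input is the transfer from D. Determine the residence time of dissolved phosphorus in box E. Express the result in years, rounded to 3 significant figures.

Box A: F(A→B) = (0.3678 + 1.965) − 0.3405 = 1.9923 Tg P/yr.
Box B: F(B→C) = (1.9923 + 1.388) − 1.053 = 2.3273 Tg P/yr.
Box C: F(C→D) = (2.3273 + 1.668) − 1.314 = 2.6813 Tg P/yr.
Box D: F(D→E) = (2.6813 + 1.985) − 1.617 = 3.0493 Tg P/yr.
Box E throughput = its input = 3.0493 Tg P/yr; τ = 420800 / 3.0493 = 138000 yr.

138000 yr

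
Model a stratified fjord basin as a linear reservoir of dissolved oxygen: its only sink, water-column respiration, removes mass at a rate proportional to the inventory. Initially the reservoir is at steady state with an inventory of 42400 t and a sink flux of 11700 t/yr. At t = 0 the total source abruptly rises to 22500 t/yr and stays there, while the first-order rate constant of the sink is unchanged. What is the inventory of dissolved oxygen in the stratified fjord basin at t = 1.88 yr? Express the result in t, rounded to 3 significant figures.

τ = M₀/F₀ = 42400/11700 = 3.624 yr; rate constant k = 1/τ.
New steady state M_∞ = F₁/k = F₁·τ = 22500 × 3.624 = 81538 t.
M(t) = M_∞ + (M₀ − M_∞)·e^(−t/τ); t/τ = 1.88/3.624 = 0.5188, so e^(−t/τ) = 0.5953.
M(t) = 81538 − 39140 × 0.5953 = 58241 t.

58200 t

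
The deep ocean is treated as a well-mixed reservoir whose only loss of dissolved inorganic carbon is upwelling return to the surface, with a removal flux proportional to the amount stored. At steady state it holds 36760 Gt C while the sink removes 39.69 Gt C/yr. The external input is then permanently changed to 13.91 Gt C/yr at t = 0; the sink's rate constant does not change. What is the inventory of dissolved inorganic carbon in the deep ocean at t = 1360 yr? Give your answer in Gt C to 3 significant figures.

Residence time τ = M₀/F₀ = 926.2 yr. The eventual steady state is M_∞ = M₀·(F₁/F₀) = 36760 × 13.91/39.69 = 12883 Gt C.
The anomaly ΔM(t) = M(t) − M_∞ decays as ΔM₀·e^(−t/τ) with ΔM₀ = 36760 − 12883 = 23880 Gt C.
At t = 1360 yr, e^(−t/τ) = e^(−1.468) = 0.2303, so ΔM = 5499 Gt C and M = 12883 + 5499 = 18382 Gt C.

18400 Gt C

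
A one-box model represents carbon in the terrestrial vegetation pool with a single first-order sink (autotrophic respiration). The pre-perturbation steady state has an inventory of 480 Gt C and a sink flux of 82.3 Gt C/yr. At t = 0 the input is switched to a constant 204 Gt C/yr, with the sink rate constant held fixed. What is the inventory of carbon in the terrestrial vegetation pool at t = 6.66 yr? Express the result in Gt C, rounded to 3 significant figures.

The sink rate constant is k = F₀/M₀ = 82.3/480 = 0.1715 yr⁻¹.
Solving dM/dt = F₁ − kM with M(0) = M₀ gives M(t) = F₁/k + (M₀ − F₁/k)·e^(−kt).
F₁/k = 204/0.1715 = 1189.8 Gt C; kt = 0.1715 × 6.66 = 1.142, e^(−kt) = 0.3192.
M(6.66) = 1189.8 + (480 − 1189.8) × 0.3192 = 1189.8 − 226.6 = 963.22 Gt C.

963 Gt C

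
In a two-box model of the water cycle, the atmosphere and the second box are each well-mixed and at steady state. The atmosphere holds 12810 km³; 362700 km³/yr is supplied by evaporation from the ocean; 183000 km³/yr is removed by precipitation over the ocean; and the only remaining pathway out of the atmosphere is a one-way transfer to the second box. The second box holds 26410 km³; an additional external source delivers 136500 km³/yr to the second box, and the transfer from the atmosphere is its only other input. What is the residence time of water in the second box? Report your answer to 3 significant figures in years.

0.0835 yr

Balance the atmosphere: ΣF_in = 362700 km³/yr.
Transfer to the second box = ΣF_in − (183000) = 179700 km³/yr.
Total input to the second box = 179700 + 136500 = 316200 km³/yr; at steady state this equals its total output.
τ = M / F = 26410 / 316200 = 0.08352 yr.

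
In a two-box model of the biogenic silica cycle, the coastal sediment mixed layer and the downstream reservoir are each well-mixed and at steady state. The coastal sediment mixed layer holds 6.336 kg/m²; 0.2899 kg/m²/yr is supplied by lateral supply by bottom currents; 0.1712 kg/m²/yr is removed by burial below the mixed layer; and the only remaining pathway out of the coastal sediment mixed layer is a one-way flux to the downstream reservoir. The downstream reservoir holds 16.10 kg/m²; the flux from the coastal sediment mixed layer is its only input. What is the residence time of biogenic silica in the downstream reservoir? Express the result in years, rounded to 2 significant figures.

140 yr

Balance the coastal sediment mixed layer: ΣF_in = 0.28990 kg/m²/yr.
Flux to the downstream reservoir = ΣF_in − (0.1712) = 0.11870 kg/m²/yr.
At steady state the output of the downstream reservoir equals its input, 0.11870 kg/m²/yr.
τ = M / F = 16.10 / 0.11870 = 135.6 yr.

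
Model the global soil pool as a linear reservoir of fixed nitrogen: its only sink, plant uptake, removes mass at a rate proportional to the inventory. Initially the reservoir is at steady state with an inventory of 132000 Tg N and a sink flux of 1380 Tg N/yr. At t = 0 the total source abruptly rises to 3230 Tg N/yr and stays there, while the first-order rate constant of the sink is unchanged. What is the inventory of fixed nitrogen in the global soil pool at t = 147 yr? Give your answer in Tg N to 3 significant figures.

τ = M₀/F₀ = 132000/1380 = 95.65 yr; rate constant k = 1/τ.
New steady state M_∞ = F₁/k = F₁·τ = 3230 × 95.65 = 308960 Tg N.
M(t) = M_∞ + (M₀ − M_∞)·e^(−t/τ); t/τ = 147/95.65 = 1.537, so e^(−t/τ) = 0.2151.
M(t) = 308960 − 177000 × 0.2151 = 270900 Tg N.

271000 Tg N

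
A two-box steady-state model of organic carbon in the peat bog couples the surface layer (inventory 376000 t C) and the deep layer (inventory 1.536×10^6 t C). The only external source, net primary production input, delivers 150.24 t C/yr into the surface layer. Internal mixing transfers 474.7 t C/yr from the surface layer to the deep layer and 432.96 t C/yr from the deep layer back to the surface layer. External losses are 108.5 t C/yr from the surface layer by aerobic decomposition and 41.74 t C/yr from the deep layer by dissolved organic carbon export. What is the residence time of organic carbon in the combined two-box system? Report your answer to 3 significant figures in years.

Residence time in the combined system uses the total inventory and the total *external* removal — internal exchanges between the two boxes cancel.
M_total = 376000 + 1.536×10^6 = 1.9120×10^6 t C.
ΣF_external_out = 108.5 + 41.74 = 150.24 t C/yr.
τ = M_total / ΣF_ext = 1.9120×10^6 / 150.24 = 12730 yr.

12700 yr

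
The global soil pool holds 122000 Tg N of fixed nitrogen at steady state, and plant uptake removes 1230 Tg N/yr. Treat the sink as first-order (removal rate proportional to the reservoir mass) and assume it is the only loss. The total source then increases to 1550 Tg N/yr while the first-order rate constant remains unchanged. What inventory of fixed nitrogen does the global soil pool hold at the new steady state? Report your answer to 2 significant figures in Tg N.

150000 Tg N

Rate constant k = F/M = 1230 / 122000 = 0.01008 yr⁻¹.
At the new steady state, source = k·M_new ⇒ M_new = 1550 / 0.01008 = 153700 Tg N.
(Equivalently M_new = M × F_new/F_old = 122000 × 1550/1230.)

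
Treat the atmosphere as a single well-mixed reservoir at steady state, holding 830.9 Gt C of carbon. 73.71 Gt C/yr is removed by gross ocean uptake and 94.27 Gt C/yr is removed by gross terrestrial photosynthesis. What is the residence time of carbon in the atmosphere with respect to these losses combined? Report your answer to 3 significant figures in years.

4.95 yr

Total removal = 73.71 + 94.27 = 167.98 Gt C/yr.
τ = M / ΣF_out = 830.9 / 167.98 = 4.946 yr.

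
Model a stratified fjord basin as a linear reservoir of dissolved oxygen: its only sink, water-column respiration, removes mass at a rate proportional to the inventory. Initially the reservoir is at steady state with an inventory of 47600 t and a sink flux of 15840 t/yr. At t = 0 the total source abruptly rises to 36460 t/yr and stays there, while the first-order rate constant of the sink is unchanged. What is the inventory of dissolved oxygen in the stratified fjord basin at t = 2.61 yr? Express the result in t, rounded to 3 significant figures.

Residence time τ = M₀/F₀ = 3.005 yr. The eventual steady state is M_∞ = M₀·(F₁/F₀) = 47600 × 36460/15840 = 109560 t.
The anomaly ΔM(t) = M(t) − M_∞ decays as ΔM₀·e^(−t/τ) with ΔM₀ = 47600 − 109560 = −61960 t.
At t = 2.61 yr, e^(−t/τ) = e^(−0.8685) = 0.4196, so ΔM = −26000 t and M = 109560 − 26000 = 83566 t.

83600 t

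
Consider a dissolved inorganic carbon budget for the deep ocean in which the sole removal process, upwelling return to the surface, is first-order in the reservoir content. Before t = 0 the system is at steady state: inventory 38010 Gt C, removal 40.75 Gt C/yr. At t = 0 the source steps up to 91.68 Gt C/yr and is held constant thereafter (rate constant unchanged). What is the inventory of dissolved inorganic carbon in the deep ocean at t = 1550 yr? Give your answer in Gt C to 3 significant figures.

76500 Gt C

Residence time τ = M₀/F₀ = 932.8 yr. The eventual steady state is M_∞ = M₀·(F₁/F₀) = 38010 × 91.68/40.75 = 85516 Gt C.
The anomaly ΔM(t) = M(t) − M_∞ decays as ΔM₀·e^(−t/τ) with ΔM₀ = 38010 − 85516 = −47510 Gt C.
At t = 1550 yr, e^(−t/τ) = e^(−1.662) = 0.1898, so ΔM = −9017 Gt C and M = 85516 − 9017 = 76499 Gt C.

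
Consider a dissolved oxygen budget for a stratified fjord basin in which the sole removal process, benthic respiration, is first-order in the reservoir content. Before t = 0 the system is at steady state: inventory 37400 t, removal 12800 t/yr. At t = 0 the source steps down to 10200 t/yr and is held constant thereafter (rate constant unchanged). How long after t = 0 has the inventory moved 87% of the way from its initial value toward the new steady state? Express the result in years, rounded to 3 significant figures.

τ = M₀/F₀ = 37400/12800 = 2.922 yr.
The remaining gap fraction is e^(−t/τ); 87% covered ⇒ e^(−t/τ) = 0.130.
t = −τ ln(0.130) = 2.922 × 2.040 = 5.961 yr.

5.96 yr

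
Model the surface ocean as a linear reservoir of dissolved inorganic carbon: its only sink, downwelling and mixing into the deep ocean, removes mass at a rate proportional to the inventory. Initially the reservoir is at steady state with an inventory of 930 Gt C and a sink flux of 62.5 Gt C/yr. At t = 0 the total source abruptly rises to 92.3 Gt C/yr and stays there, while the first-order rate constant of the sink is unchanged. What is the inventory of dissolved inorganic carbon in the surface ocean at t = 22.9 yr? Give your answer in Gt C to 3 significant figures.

The sink rate constant is k = F₀/M₀ = 62.5/930 = 0.06720 yr⁻¹.
Solving dM/dt = F₁ − kM with M(0) = M₀ gives M(t) = F₁/k + (M₀ − F₁/k)·e^(−kt).
F₁/k = 92.3/0.06720 = 1373.4 Gt C; kt = 0.06720 × 22.9 = 1.539, e^(−kt) = 0.2146.
M(22.9) = 1373.4 + (930 − 1373.4) × 0.2146 = 1373.4 − 95.16 = 1278.3 Gt C.

1280 Gt C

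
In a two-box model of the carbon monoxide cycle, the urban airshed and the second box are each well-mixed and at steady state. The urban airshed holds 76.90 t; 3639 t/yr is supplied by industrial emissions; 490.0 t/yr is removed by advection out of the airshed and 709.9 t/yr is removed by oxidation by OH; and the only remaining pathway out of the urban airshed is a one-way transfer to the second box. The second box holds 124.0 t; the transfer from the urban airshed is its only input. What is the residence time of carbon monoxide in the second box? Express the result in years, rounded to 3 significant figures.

Balance the urban airshed: ΣF_in = 3639.0 t/yr.
Transfer to the second box = ΣF_in − (490.0 + 709.9) = 2439.1 t/yr.
At steady state the output of the second box equals its input, 2439.1 t/yr.
τ = M / F = 124.0 / 2439.1 = 0.05084 yr.

0.0508 yr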